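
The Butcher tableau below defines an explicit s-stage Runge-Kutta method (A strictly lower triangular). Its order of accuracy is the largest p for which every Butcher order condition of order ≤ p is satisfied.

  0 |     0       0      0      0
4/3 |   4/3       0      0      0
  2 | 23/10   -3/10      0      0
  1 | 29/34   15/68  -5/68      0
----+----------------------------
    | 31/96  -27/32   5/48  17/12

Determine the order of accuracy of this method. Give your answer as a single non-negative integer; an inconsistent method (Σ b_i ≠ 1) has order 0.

4

b = (31/96, -27/32, 5/48, 17/12)
c = (0, 4/3, 2, 1)
Ac = (0, 0, -2/5, 5/34)
Σ b_i: 31/96·1 + (-27/32)·1 + 5/48·1 + 17/12·1 = 1 ✓
b·c: (-27/32)·4/3 + 5/48·2 + 17/12·1 = 1/2 ✓
b·c²: (-27/32)·16/9 + 5/48·4 + 17/12·1 = 1/3 ✓
b·Ac: 5/48·(-2/5) + 17/12·5/34 = 1/6 ✓
b·c³: (-27/32)·64/27 + 5/48·8 + 17/12·1 = 1/4 ✓
b·(c∘Ac): 5/48·(-4/5) + 17/12·5/34 = 1/8 ✓
b·Ac²: 5/48·(-8/15) + 17/12·5/51 = 1/12 ✓
b·A²c: 17/12·1/34 = 1/24 ✓; 4 stages ⇒ order 4.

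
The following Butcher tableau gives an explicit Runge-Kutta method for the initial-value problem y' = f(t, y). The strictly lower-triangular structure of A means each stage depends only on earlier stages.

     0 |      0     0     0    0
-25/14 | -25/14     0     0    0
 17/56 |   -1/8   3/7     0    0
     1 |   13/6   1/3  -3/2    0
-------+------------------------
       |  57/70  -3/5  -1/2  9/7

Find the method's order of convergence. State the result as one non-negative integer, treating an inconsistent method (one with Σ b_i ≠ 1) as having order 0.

b = (57/70, -3/5, -1/2, 9/7)
c = (0, -25/14, 17/56, 1)
Ac = (0, 0, -75/98, -353/336)
Σ b_i: 57/70·1 + (-3/5)·1 + (-1/2)·1 + 9/7·1 = 1 ✓
b·c: (-3/5)·(-25/14) + (-1/2)·17/56 + 9/7·1 = 247/112 ≠ 1/2 ⇒ order 1.

1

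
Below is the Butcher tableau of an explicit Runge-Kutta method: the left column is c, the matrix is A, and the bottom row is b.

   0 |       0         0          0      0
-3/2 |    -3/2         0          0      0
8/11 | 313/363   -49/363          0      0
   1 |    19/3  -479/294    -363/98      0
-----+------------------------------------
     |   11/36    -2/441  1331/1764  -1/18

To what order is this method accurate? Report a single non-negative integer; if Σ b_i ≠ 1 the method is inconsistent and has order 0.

4

b = (11/36, -2/441, 1331/1764, -1/18)
c = (0, -3/2, 8/11, 1)
Ac = (0, 0, 49/242, -1/4)
Σ b_i: 11/36·1 + (-2/441)·1 + 1331/1764·1 + (-1/18)·1 = 1 ✓
b·c: (-2/441)·(-3/2) + 1331/1764·8/11 + (-1/18)·1 = 1/2 ✓
b·c²: (-2/441)·9/4 + 1331/1764·64/121 + (-1/18)·1 = 1/3 ✓
b·Ac: 1331/1764·49/242 + (-1/18)·(-1/4) = 1/6 ✓
b·c³: (-2/441)·(-27/8) + 1331/1764·512/1331 + (-1/18)·1 = 1/4 ✓
b·(c∘Ac): 1331/1764·196/1331 + (-1/18)·(-1/4) = 1/8 ✓
b·Ac²: 1331/1764·(-147/484) + (-1/18)·(-45/8) = 1/12 ✓
b·A²c: (-1/18)·(-3/4) = 1/24 ✓; 4 stages ⇒ order 4.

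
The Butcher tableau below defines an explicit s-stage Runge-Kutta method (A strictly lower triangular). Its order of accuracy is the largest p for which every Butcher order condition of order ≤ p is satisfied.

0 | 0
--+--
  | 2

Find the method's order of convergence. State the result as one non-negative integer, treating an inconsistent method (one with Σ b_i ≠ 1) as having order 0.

b = (2)
c = (0)
Σ b_i: 2·1 = 2 ≠ 1 ⇒ order 0.

0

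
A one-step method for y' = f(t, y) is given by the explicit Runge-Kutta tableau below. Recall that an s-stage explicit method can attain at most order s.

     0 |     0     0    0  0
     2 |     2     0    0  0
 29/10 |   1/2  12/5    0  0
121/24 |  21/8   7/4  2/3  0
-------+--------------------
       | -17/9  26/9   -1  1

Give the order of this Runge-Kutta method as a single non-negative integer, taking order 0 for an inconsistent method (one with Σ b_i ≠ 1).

1

b = (-17/9, 26/9, -1, 1)
c = (0, 2, 29/10, 121/24)
Ac = (0, 0, 24/5, 163/30)
Σ b_i: (-17/9)·1 + 26/9·1 + (-1)·1 + 1·1 = 1 ✓
b·c: 26/9·2 + (-1)·29/10 + 1·121/24 = 2851/360 ≠ 1/2 ⇒ order 1.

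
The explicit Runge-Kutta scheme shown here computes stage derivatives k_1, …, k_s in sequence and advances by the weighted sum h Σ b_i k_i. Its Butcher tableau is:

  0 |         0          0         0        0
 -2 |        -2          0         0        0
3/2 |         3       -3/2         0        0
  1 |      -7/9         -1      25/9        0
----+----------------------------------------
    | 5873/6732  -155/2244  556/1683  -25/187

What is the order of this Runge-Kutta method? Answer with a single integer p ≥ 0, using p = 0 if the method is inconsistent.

3

b = (5873/6732, -155/2244, 556/1683, -25/187)
c = (0, -2, 3/2, 1)
Ac = (0, 0, 3, 37/6)
Σ b_i: 5873/6732·1 + (-155/2244)·1 + 556/1683·1 + (-25/187)·1 = 1 ✓
b·c: (-155/2244)·(-2) + 556/1683·3/2 + (-25/187)·1 = 1/2 ✓
b·c²: (-155/2244)·4 + 556/1683·9/4 + (-25/187)·1 = 1/3 ✓
b·Ac: 556/1683·3 + (-25/187)·37/6 = 1/6 ✓
b·c³: (-155/2244)·(-8) + 556/1683·27/8 + (-25/187)·1 = 1721/1122 ≠ 1/4 ⇒ order 3.
b·(c∘Ac): 556/1683·9/2 + (-25/187)·37/6 = 743/1122 ≠ 1/8
b·Ac²: 556/1683·(-6) + (-25/187)·9/4 = -5123/2244 ≠ 1/12
b·A²c: (-25/187)·25/3 = -625/561 ≠ 1/24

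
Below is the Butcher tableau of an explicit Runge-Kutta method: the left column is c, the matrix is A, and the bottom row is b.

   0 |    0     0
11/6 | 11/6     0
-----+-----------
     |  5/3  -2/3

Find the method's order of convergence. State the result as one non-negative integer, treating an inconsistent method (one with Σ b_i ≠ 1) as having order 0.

1

b = (5/3, -2/3)
c = (0, 11/6)
Σ b_i: 5/3·1 + (-2/3)·1 = 1 ✓
b·c: (-2/3)·11/6 = -11/9 ≠ 1/2 ⇒ order 1.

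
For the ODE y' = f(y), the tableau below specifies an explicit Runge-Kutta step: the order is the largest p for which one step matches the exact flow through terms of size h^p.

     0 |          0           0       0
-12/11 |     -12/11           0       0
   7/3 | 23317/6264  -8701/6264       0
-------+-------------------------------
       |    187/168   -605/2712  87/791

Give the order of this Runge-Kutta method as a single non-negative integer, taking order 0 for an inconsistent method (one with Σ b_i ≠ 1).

b = (187/168, -605/2712, 87/791)
c = (0, -12/11, 7/3)
Ac = (0, 0, 791/522)
Σ b_i: 187/168·1 + (-605/2712)·1 + 87/791·1 = 1 ✓
b·c: (-605/2712)·(-12/11) + 87/791·7/3 = 1/2 ✓
b·c²: (-605/2712)·144/121 + 87/791·49/9 = 1/3 ✓
b·Ac: 87/791·791/522 = 1/6 ✓; 3 stages ⇒ order 3.

3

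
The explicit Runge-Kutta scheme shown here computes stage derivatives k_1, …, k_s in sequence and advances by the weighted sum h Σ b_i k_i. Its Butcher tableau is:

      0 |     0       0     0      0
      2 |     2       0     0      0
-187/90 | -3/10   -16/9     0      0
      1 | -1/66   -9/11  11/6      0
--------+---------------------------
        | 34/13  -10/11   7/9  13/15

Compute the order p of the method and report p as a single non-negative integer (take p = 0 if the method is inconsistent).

0

b = (34/13, -10/11, 7/9, 13/15)
c = (0, 2, -187/90, 1)
Ac = (0, 0, -32/9, -32347/5940)
Σ b_i: 34/13·1 + (-10/11)·1 + 7/9·1 + 13/15·1 = 21562/6435 ≠ 1 ⇒ order 0.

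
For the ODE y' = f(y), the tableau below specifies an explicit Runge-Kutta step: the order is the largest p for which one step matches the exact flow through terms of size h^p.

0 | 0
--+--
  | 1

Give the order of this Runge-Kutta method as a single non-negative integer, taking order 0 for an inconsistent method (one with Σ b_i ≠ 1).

b = (1)
c = (0)
Σ b_i: 1·1 = 1 ✓; 1 stage ⇒ order 1.

1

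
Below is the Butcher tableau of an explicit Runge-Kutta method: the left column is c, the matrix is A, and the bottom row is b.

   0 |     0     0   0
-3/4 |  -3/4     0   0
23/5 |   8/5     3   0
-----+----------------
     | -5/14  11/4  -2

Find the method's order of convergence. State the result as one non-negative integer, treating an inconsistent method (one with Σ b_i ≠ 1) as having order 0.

b = (-5/14, 11/4, -2)
c = (0, -3/4, 23/5)
Ac = (0, 0, -9/4)
Σ b_i: (-5/14)·1 + 11/4·1 + (-2)·1 = 11/28 ≠ 1 ⇒ order 0.

0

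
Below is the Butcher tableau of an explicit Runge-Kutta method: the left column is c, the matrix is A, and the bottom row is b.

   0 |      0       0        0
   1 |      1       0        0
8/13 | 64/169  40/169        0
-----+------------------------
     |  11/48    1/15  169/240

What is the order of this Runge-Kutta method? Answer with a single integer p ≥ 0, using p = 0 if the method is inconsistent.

3

b = (11/48, 1/15, 169/240)
c = (0, 1, 8/13)
Ac = (0, 0, 40/169)
Σ b_i: 11/48·1 + 1/15·1 + 169/240·1 = 1 ✓
b·c: 1/15·1 + 169/240·8/13 = 1/2 ✓
b·c²: 1/15·1 + 169/240·64/169 = 1/3 ✓
b·Ac: 169/240·40/169 = 1/6 ✓; 3 stages ⇒ order 3.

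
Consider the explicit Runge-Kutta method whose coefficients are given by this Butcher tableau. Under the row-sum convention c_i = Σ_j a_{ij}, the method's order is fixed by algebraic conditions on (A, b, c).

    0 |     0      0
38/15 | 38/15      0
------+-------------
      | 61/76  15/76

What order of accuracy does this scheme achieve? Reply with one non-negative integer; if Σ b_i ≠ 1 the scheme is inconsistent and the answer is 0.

2

b = (61/76, 15/76)
c = (0, 38/15)
Σ b_i: 61/76·1 + 15/76·1 = 1 ✓
b·c: 15/76·38/15 = 1/2 ✓; 2 stages ⇒ order 2.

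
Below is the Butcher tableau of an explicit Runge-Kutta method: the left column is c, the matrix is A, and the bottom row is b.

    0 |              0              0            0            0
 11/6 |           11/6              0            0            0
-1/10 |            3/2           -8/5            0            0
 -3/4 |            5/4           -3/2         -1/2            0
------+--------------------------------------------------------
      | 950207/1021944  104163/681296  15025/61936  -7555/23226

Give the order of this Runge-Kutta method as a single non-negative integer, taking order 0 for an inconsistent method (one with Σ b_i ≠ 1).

b = (950207/1021944, 104163/681296, 15025/61936, -7555/23226)
c = (0, 11/6, -1/10, -3/4)
Ac = (0, 0, -44/15, -27/10)
Σ b_i: 950207/1021944·1 + 104163/681296·1 + 15025/61936·1 + (-7555/23226)·1 = 1 ✓
b·c: 104163/681296·11/6 + 15025/61936·(-1/10) + (-7555/23226)·(-3/4) = 1/2 ✓
b·c²: 104163/681296·121/36 + 15025/61936·1/100 + (-7555/23226)·9/16 = 1/3 ✓
b·Ac: 15025/61936·(-44/15) + (-7555/23226)·(-27/10) = 1/6 ✓
b·c³: 104163/681296·1331/216 + 15025/61936·(-1/1000) + (-7555/23226)·(-27/64) = 24060571/22296960 ≠ 1/4 ⇒ order 3.
b·(c∘Ac): 15025/61936·22/75 + (-7555/23226)·81/40 = -109169/185808 ≠ 1/8
b·Ac²: 15025/61936·(-242/45) + (-7555/23226)·(-757/150) = 52181/154840 ≠ 1/12
b·A²c: (-7555/23226)·22/15 = -16621/34839 ≠ 1/24

3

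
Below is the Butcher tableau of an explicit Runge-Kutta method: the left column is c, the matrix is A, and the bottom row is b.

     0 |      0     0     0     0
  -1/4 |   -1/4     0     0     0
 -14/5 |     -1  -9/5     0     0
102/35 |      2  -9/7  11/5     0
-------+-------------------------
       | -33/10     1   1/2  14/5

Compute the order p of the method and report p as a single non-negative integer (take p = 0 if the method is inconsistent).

1

b = (-33/10, 1, 1/2, 14/5)
c = (0, -1/4, -14/5, 102/35)
Ac = (0, 0, 9/20, -4087/700)
Σ b_i: (-33/10)·1 + 1·1 + 1/2·1 + 14/5·1 = 1 ✓
b·c: 1·(-1/4) + 1/2·(-14/5) + 14/5·102/35 = 651/100 ≠ 1/2 ⇒ order 1.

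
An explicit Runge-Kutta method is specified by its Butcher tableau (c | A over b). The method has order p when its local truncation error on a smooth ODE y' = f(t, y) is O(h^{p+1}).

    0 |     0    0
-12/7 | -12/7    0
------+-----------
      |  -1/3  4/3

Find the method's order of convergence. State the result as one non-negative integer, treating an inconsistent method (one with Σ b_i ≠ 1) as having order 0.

b = (-1/3, 4/3)
c = (0, -12/7)
Σ b_i: (-1/3)·1 + 4/3·1 = 1 ✓
b·c: 4/3·(-12/7) = -16/7 ≠ 1/2 ⇒ order 1.

1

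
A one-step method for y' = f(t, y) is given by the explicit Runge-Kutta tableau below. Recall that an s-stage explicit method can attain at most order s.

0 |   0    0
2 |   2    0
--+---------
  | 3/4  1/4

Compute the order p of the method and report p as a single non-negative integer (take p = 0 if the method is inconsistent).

2

b = (3/4, 1/4)
c = (0, 2)
Σ b_i: 3/4·1 + 1/4·1 = 1 ✓
b·c: 1/4·2 = 1/2 ✓; 2 stages ⇒ order 2.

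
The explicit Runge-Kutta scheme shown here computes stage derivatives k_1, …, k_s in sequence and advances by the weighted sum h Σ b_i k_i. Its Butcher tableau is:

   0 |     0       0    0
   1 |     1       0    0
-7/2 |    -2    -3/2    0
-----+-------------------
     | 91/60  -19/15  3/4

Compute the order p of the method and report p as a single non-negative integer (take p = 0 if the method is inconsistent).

1

b = (91/60, -19/15, 3/4)
c = (0, 1, -7/2)
Ac = (0, 0, -3/2)
Σ b_i: 91/60·1 + (-19/15)·1 + 3/4·1 = 1 ✓
b·c: (-19/15)·1 + 3/4·(-7/2) = -467/120 ≠ 1/2 ⇒ order 1.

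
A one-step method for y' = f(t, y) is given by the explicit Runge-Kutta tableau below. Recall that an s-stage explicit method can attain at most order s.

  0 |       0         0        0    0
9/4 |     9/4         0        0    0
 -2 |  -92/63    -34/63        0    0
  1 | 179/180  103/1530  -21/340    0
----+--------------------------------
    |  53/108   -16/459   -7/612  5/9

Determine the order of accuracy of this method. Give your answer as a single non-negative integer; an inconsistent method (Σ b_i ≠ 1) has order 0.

b = (53/108, -16/459, -7/612, 5/9)
c = (0, 9/4, -2, 1)
Ac = (0, 0, -17/14, 11/40)
Σ b_i: 53/108·1 + (-16/459)·1 + (-7/612)·1 + 5/9·1 = 1 ✓
b·c: (-16/459)·9/4 + (-7/612)·(-2) + 5/9·1 = 1/2 ✓
b·c²: (-16/459)·81/16 + (-7/612)·4 + 5/9·1 = 1/3 ✓
b·Ac: (-7/612)·(-17/14) + 5/9·11/40 = 1/6 ✓
b·c³: (-16/459)·729/64 + (-7/612)·(-8) + 5/9·1 = 1/4 ✓
b·(c∘Ac): (-7/612)·17/7 + 5/9·11/40 = 1/8 ✓
b·Ac²: (-7/612)·(-153/56) + 5/9·3/32 = 1/12 ✓
b·A²c: 5/9·3/40 = 1/24 ✓; 4 stages ⇒ order 4.

4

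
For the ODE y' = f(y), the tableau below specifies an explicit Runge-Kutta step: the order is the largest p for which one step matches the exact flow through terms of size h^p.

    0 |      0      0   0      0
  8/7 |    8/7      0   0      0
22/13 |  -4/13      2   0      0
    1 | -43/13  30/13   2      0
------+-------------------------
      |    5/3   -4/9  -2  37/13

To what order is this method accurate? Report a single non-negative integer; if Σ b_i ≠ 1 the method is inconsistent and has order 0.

0

b = (5/3, -4/9, -2, 37/13)
c = (0, 8/7, 22/13, 1)
Ac = (0, 0, 16/7, 548/91)
Σ b_i: 5/3·1 + (-4/9)·1 + (-2)·1 + 37/13·1 = 242/117 ≠ 1 ⇒ order 0.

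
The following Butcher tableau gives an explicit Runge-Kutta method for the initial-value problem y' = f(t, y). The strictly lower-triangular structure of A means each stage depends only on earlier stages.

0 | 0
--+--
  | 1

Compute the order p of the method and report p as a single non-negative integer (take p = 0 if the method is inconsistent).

1

b = (1)
c = (0)
Σ b_i: 1·1 = 1 ✓; 1 stage ⇒ order 1.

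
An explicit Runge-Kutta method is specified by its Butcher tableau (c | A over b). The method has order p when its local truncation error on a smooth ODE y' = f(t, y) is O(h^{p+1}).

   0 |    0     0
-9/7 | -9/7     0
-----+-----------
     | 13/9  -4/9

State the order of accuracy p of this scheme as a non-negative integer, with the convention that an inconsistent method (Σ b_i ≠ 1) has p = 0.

b = (13/9, -4/9)
c = (0, -9/7)
Σ b_i: 13/9·1 + (-4/9)·1 = 1 ✓
b·c: (-4/9)·(-9/7) = 4/7 ≠ 1/2 ⇒ order 1.

1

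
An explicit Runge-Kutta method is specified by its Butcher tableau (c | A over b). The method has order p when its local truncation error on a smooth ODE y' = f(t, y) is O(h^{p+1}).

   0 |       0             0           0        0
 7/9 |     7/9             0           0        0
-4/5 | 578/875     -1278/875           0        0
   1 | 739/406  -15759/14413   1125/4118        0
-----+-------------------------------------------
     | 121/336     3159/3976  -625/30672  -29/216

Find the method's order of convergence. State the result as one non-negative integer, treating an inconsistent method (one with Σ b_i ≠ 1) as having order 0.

b = (121/336, 3159/3976, -625/30672, -29/216)
c = (0, 7/9, -4/5, 1)
Ac = (0, 0, -142/125, -31/29)
Σ b_i: 121/336·1 + 3159/3976·1 + (-625/30672)·1 + (-29/216)·1 = 1 ✓
b·c: 3159/3976·7/9 + (-625/30672)·(-4/5) + (-29/216)·1 = 1/2 ✓
b·c²: 3159/3976·49/81 + (-625/30672)·16/25 + (-29/216)·1 = 1/3 ✓
b·Ac: (-625/30672)·(-142/125) + (-29/216)·(-31/29) = 1/6 ✓
b·c³: 3159/3976·343/729 + (-625/30672)·(-64/125) + (-29/216)·1 = 1/4 ✓
b·(c∘Ac): (-625/30672)·568/625 + (-29/216)·(-31/29) = 1/8 ✓
b·Ac²: (-625/30672)·(-994/1125) + (-29/216)·(-127/261) = 1/12 ✓
b·A²c: (-29/216)·(-9/29) = 1/24 ✓; 4 stages ⇒ order 4.

4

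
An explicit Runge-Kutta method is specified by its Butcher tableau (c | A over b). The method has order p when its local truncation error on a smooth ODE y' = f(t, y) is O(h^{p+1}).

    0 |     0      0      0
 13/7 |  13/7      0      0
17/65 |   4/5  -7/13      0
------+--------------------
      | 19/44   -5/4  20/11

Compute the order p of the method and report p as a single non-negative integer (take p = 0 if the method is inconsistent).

b = (19/44, -5/4, 20/11)
c = (0, 13/7, 17/65)
Ac = (0, 0, -1)
Σ b_i: 19/44·1 + (-5/4)·1 + 20/11·1 = 1 ✓
b·c: (-5/4)·13/7 + 20/11·17/65 = -7391/4004 ≠ 1/2 ⇒ order 1.

1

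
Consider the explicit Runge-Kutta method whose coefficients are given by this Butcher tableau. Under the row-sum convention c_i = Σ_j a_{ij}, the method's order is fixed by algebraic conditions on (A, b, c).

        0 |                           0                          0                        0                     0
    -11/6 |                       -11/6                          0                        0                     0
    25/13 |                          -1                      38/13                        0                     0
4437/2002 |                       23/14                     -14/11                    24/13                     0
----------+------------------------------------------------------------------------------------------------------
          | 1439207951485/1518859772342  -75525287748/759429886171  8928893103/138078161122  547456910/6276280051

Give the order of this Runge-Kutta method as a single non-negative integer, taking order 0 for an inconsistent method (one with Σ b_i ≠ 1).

b = (1439207951485/1518859772342, -75525287748/759429886171, 8928893103/138078161122, 547456910/6276280051)
c = (0, -11/6, 25/13, 4437/2002)
Ac = (0, 0, -209/39, 2983/507)
Σ b_i: 1439207951485/1518859772342·1 + (-75525287748/759429886171)·1 + 8928893103/138078161122·1 + 547456910/6276280051·1 = 1 ✓
b·c: (-75525287748/759429886171)·(-11/6) + 8928893103/138078161122·25/13 + 547456910/6276280051·4437/2002 = 1/2 ✓
b·c²: (-75525287748/759429886171)·121/36 + 8928893103/138078161122·625/169 + 547456910/6276280051·19686969/4008004 = 1/3 ✓
b·Ac: 8928893103/138078161122·(-209/39) + 547456910/6276280051·2983/507 = 1/6 ✓
b·c³: (-75525287748/759429886171)·(-1331/216) + 8928893103/138078161122·15625/2197 + 547456910/6276280051·87351081453/8024024008 = 5031205928211053/2487892307096196 ≠ 1/4 ⇒ order 3.
b·(c∘Ac): 8928893103/138078161122·(-5225/507) + 547456910/6276280051·4411857/338338 = 4045130785/8588593754 ≠ 1/8
b·Ac²: 8928893103/138078161122·2299/234 + 547456910/6276280051·100831/39546 = 2519400524707/2937299063868 ≠ 1/12
b·A²c: 547456910/6276280051·(-1672/169) = -285066320/330330529 ≠ 1/24

3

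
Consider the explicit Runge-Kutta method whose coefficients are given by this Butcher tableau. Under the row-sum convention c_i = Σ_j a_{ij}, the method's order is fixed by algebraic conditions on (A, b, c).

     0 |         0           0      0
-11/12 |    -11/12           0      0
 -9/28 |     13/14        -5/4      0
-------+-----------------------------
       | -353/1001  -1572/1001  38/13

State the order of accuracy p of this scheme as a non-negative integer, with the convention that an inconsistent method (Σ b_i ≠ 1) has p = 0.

b = (-353/1001, -1572/1001, 38/13)
c = (0, -11/12, -9/28)
Ac = (0, 0, 55/48)
Σ b_i: (-353/1001)·1 + (-1572/1001)·1 + 38/13·1 = 1 ✓
b·c: (-1572/1001)·(-11/12) + 38/13·(-9/28) = 1/2 ✓
b·c²: (-1572/1001)·121/144 + 38/13·81/784 = -15557/15288 ≠ 1/3 ⇒ order 2.
b·Ac: 38/13·55/48 = 1045/312 ≠ 1/6

2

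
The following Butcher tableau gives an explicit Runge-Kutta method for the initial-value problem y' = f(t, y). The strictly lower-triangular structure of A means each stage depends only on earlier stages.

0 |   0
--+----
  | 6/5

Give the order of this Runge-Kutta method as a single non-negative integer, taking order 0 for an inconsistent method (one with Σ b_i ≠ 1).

b = (6/5)
c = (0)
Σ b_i: 6/5·1 = 6/5 ≠ 1 ⇒ order 0.

0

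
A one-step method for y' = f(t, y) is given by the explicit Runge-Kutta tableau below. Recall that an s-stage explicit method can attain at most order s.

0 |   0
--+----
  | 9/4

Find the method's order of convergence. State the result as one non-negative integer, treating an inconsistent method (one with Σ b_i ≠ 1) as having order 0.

b = (9/4)
c = (0)
Σ b_i: 9/4·1 = 9/4 ≠ 1 ⇒ order 0.

0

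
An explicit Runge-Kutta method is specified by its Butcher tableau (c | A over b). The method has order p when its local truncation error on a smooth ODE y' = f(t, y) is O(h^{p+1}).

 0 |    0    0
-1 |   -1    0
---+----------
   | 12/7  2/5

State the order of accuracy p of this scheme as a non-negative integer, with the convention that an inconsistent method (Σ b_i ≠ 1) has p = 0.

b = (12/7, 2/5)
c = (0, -1)
Σ b_i: 12/7·1 + 2/5·1 = 74/35 ≠ 1 ⇒ order 0.

0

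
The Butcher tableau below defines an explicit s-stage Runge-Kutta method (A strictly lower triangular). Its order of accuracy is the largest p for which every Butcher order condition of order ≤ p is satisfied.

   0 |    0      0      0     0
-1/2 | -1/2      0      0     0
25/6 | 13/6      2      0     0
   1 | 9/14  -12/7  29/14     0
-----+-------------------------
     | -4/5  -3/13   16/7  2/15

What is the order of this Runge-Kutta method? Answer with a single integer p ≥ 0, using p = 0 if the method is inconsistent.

0

b = (-4/5, -3/13, 16/7, 2/15)
c = (0, -1/2, 25/6, 1)
Ac = (0, 0, -1, 797/84)
Σ b_i: (-4/5)·1 + (-3/13)·1 + 16/7·1 + 2/15·1 = 379/273 ≠ 1 ⇒ order 0.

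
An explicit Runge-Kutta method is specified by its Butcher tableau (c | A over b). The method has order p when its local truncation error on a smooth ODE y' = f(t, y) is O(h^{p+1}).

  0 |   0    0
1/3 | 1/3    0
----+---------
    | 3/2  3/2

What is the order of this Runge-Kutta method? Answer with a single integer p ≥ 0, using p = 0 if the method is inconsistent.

b = (3/2, 3/2)
c = (0, 1/3)
Σ b_i: 3/2·1 + 3/2·1 = 3 ≠ 1 ⇒ order 0.

0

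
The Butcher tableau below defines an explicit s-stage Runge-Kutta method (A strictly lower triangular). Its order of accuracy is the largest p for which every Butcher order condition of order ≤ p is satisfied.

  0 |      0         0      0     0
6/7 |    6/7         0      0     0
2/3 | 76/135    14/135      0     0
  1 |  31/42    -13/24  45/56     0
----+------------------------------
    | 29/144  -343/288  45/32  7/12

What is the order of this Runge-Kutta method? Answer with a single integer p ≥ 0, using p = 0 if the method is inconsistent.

4

b = (29/144, -343/288, 45/32, 7/12)
c = (0, 6/7, 2/3, 1)
Ac = (0, 0, 4/45, 1/14)
Σ b_i: 29/144·1 + (-343/288)·1 + 45/32·1 + 7/12·1 = 1 ✓
b·c: (-343/288)·6/7 + 45/32·2/3 + 7/12·1 = 1/2 ✓
b·c²: (-343/288)·36/49 + 45/32·4/9 + 7/12·1 = 1/3 ✓
b·Ac: 45/32·4/45 + 7/12·1/14 = 1/6 ✓
b·c³: (-343/288)·216/343 + 45/32·8/27 + 7/12·1 = 1/4 ✓
b·(c∘Ac): 45/32·8/135 + 7/12·1/14 = 1/8 ✓
b·Ac²: 45/32·8/105 + 7/12·(-2/49) = 1/12 ✓
b·A²c: 7/12·1/14 = 1/24 ✓; 4 stages ⇒ order 4.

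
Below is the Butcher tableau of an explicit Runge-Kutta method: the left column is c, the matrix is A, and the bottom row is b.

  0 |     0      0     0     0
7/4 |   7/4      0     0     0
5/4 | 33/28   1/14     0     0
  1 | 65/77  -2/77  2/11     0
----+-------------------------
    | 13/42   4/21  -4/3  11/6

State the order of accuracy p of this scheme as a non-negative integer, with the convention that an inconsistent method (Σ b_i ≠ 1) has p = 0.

b = (13/42, 4/21, -4/3, 11/6)
c = (0, 7/4, 5/4, 1)
Ac = (0, 0, 1/8, 2/11)
Σ b_i: 13/42·1 + 4/21·1 + (-4/3)·1 + 11/6·1 = 1 ✓
b·c: 4/21·7/4 + (-4/3)·5/4 + 11/6·1 = 1/2 ✓
b·c²: 4/21·49/16 + (-4/3)·25/16 + 11/6·1 = 1/3 ✓
b·Ac: (-4/3)·1/8 + 11/6·2/11 = 1/6 ✓
b·c³: 4/21·343/64 + (-4/3)·125/64 + 11/6·1 = 1/4 ✓
b·(c∘Ac): (-4/3)·5/32 + 11/6·2/11 = 1/8 ✓
b·Ac²: (-4/3)·7/32 + 11/6·9/44 = 1/12 ✓
b·A²c: 11/6·1/44 = 1/24 ✓; 4 stages ⇒ order 4.

4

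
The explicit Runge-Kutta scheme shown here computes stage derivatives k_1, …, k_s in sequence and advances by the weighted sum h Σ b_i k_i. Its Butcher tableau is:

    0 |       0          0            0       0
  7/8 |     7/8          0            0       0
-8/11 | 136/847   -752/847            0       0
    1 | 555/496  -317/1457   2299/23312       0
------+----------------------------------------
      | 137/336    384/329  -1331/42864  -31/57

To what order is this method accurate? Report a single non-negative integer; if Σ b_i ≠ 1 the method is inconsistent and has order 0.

b = (137/336, 384/329, -1331/42864, -31/57)
c = (0, 7/8, -8/11, 1)
Ac = (0, 0, -94/121, -65/248)
Σ b_i: 137/336·1 + 384/329·1 + (-1331/42864)·1 + (-31/57)·1 = 1 ✓
b·c: 384/329·7/8 + (-1331/42864)·(-8/11) + (-31/57)·1 = 1/2 ✓
b·c²: 384/329·49/64 + (-1331/42864)·64/121 + (-31/57)·1 = 1/3 ✓
b·Ac: (-1331/42864)·(-94/121) + (-31/57)·(-65/248) = 1/6 ✓
b·c³: 384/329·343/512 + (-1331/42864)·(-512/1331) + (-31/57)·1 = 1/4 ✓
b·(c∘Ac): (-1331/42864)·752/1331 + (-31/57)·(-65/248) = 1/8 ✓
b·Ac²: (-1331/42864)·(-329/484) + (-31/57)·(-227/1984) = 1/12 ✓
b·A²c: (-31/57)·(-19/248) = 1/24 ✓; 4 stages ⇒ order 4.

4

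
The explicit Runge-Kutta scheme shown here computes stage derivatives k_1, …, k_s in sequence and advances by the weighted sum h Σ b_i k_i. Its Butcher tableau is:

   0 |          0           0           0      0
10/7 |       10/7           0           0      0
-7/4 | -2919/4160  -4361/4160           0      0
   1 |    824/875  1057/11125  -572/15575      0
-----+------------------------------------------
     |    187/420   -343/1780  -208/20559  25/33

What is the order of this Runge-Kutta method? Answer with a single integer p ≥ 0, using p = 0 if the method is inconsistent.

4

b = (187/420, -343/1780, -208/20559, 25/33)
c = (0, 10/7, -7/4, 1)
Ac = (0, 0, -623/416, 1/5)
Σ b_i: 187/420·1 + (-343/1780)·1 + (-208/20559)·1 + 25/33·1 = 1 ✓
b·c: (-343/1780)·10/7 + (-208/20559)·(-7/4) + 25/33·1 = 1/2 ✓
b·c²: (-343/1780)·100/49 + (-208/20559)·49/16 + 25/33·1 = 1/3 ✓
b·Ac: (-208/20559)·(-623/416) + 25/33·1/5 = 1/6 ✓
b·c³: (-343/1780)·1000/343 + (-208/20559)·(-343/64) + 25/33·1 = 1/4 ✓
b·(c∘Ac): (-208/20559)·4361/1664 + 25/33·1/5 = 1/8 ✓
b·Ac²: (-208/20559)·(-445/208) + 25/33·57/700 = 1/12 ✓
b·A²c: 25/33·11/200 = 1/24 ✓; 4 stages ⇒ order 4.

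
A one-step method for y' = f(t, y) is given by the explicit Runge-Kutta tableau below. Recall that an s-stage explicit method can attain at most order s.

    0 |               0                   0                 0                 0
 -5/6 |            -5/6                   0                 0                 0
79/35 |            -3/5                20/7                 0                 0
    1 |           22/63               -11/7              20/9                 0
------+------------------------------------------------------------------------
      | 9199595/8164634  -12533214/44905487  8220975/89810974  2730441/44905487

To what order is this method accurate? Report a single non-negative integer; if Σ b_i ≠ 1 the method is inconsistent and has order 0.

3

b = (9199595/8164634, -12533214/44905487, 8220975/89810974, 2730441/44905487)
c = (0, -5/6, 79/35, 1)
Ac = (0, 0, -50/21, 797/126)
Σ b_i: 9199595/8164634·1 + (-12533214/44905487)·1 + 8220975/89810974·1 + 2730441/44905487·1 = 1 ✓
b·c: (-12533214/44905487)·(-5/6) + 8220975/89810974·79/35 + 2730441/44905487·1 = 1/2 ✓
b·c²: (-12533214/44905487)·25/36 + 8220975/89810974·6241/1225 + 2730441/44905487·1 = 1/3 ✓
b·Ac: 8220975/89810974·(-50/21) + 2730441/44905487·797/126 = 1/6 ✓
b·c³: (-12533214/44905487)·(-125/216) + 8220975/89810974·493039/42875 + 2730441/44905487·1 = 6557934787/5143719420 ≠ 1/4 ⇒ order 3.
b·(c∘Ac): 8220975/89810974·(-790/147) + 2730441/44905487·797/126 = -2628683/24493902 ≠ 1/8
b·Ac²: 8220975/89810974·125/63 + 2730441/44905487·30077/2940 = 1377939191/1714573140 ≠ 1/12
b·A²c: 2730441/44905487·(-1000/189) = -130021000/404149383 ≠ 1/24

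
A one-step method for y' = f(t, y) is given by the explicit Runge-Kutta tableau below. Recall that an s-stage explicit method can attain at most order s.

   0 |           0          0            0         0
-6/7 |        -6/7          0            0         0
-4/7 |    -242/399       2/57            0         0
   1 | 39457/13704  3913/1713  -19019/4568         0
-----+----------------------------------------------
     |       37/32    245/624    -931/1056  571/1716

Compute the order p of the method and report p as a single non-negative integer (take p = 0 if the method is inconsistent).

b = (37/32, 245/624, -931/1056, 571/1716)
c = (0, -6/7, -4/7, 1)
Ac = (0, 0, -4/133, 481/1142)
Σ b_i: 37/32·1 + 245/624·1 + (-931/1056)·1 + 571/1716·1 = 1 ✓
b·c: 245/624·(-6/7) + (-931/1056)·(-4/7) + 571/1716·1 = 1/2 ✓
b·c²: 245/624·36/49 + (-931/1056)·16/49 + 571/1716·1 = 1/3 ✓
b·Ac: (-931/1056)·(-4/133) + 571/1716·481/1142 = 1/6 ✓
b·c³: 245/624·(-216/343) + (-931/1056)·(-64/343) + 571/1716·1 = 1/4 ✓
b·(c∘Ac): (-931/1056)·16/931 + 571/1716·481/1142 = 1/8 ✓
b·Ac²: (-931/1056)·24/931 + 571/1716·182/571 = 1/12 ✓
b·A²c: 571/1716·143/1142 = 1/24 ✓; 4 stages ⇒ order 4.

4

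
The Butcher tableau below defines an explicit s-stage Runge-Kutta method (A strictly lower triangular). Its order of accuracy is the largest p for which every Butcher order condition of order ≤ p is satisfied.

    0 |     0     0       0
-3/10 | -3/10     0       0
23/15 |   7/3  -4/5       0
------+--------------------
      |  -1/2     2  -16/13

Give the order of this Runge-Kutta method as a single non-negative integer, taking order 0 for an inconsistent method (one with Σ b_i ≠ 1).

0

b = (-1/2, 2, -16/13)
c = (0, -3/10, 23/15)
Ac = (0, 0, 6/25)
Σ b_i: (-1/2)·1 + 2·1 + (-16/13)·1 = 7/26 ≠ 1 ⇒ order 0.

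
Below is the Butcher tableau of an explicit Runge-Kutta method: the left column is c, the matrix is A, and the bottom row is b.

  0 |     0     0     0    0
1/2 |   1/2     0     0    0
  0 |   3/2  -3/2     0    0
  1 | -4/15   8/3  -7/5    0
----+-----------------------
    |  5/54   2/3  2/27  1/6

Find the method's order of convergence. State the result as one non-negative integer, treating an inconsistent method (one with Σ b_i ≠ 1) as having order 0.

b = (5/54, 2/3, 2/27, 1/6)
c = (0, 1/2, 0, 1)
Ac = (0, 0, -3/4, 4/3)
Σ b_i: 5/54·1 + 2/3·1 + 2/27·1 + 1/6·1 = 1 ✓
b·c: 2/3·1/2 + 1/6·1 = 1/2 ✓
b·c²: 2/3·1/4 + 1/6·1 = 1/3 ✓
b·Ac: 2/27·(-3/4) + 1/6·4/3 = 1/6 ✓
b·c³: 2/3·1/8 + 1/6·1 = 1/4 ✓
b·(c∘Ac): 1/6·4/3 = 2/9 ≠ 1/8 ⇒ order 3.
b·Ac²: 2/27·(-3/8) + 1/6·2/3 = 1/12 ✓
b·A²c: 1/6·21/20 = 7/40 ≠ 1/24

3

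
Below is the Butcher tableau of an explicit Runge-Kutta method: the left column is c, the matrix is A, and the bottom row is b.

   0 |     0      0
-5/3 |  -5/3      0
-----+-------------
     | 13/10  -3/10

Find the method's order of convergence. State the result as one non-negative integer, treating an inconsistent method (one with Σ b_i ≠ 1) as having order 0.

b = (13/10, -3/10)
c = (0, -5/3)
Σ b_i: 13/10·1 + (-3/10)·1 = 1 ✓
b·c: (-3/10)·(-5/3) = 1/2 ✓; 2 stages ⇒ order 2.

2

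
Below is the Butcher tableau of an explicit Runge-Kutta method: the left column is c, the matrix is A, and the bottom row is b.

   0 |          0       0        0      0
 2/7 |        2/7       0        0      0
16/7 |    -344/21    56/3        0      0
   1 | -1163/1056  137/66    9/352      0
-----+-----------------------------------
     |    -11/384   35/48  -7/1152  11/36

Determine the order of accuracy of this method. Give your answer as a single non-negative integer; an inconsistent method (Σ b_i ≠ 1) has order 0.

b = (-11/384, 35/48, -7/1152, 11/36)
c = (0, 2/7, 16/7, 1)
Ac = (0, 0, 16/3, 43/66)
Σ b_i: (-11/384)·1 + 35/48·1 + (-7/1152)·1 + 11/36·1 = 1 ✓
b·c: 35/48·2/7 + (-7/1152)·16/7 + 11/36·1 = 1/2 ✓
b·c²: 35/48·4/49 + (-7/1152)·256/49 + 11/36·1 = 1/3 ✓
b·Ac: (-7/1152)·16/3 + 11/36·43/66 = 1/6 ✓
b·c³: 35/48·8/343 + (-7/1152)·4096/343 + 11/36·1 = 1/4 ✓
b·(c∘Ac): (-7/1152)·256/21 + 11/36·43/66 = 1/8 ✓
b·Ac²: (-7/1152)·32/21 + 11/36·10/33 = 1/12 ✓
b·A²c: 11/36·3/22 = 1/24 ✓; 4 stages ⇒ order 4.

4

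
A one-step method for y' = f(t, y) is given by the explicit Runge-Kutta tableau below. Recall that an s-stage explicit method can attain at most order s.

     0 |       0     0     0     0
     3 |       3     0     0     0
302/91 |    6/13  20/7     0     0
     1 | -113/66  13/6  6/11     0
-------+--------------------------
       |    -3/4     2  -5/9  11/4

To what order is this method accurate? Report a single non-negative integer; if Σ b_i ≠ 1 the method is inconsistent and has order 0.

0

b = (-3/4, 2, -5/9, 11/4)
c = (0, 3, 302/91, 1)
Ac = (0, 0, 60/7, 16637/2002)
Σ b_i: (-3/4)·1 + 2·1 + (-5/9)·1 + 11/4·1 = 31/9 ≠ 1 ⇒ order 0.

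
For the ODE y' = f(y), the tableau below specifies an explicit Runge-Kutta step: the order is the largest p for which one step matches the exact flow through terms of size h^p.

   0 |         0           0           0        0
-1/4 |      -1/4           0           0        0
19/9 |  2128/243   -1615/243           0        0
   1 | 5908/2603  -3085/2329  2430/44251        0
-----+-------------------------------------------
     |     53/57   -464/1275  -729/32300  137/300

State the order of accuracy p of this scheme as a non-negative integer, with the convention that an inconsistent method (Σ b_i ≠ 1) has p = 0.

4

b = (53/57, -464/1275, -729/32300, 137/300)
c = (0, -1/4, 19/9, 1)
Ac = (0, 0, 1615/972, 245/548)
Σ b_i: 53/57·1 + (-464/1275)·1 + (-729/32300)·1 + 137/300·1 = 1 ✓
b·c: (-464/1275)·(-1/4) + (-729/32300)·19/9 + 137/300·1 = 1/2 ✓
b·c²: (-464/1275)·1/16 + (-729/32300)·361/81 + 137/300·1 = 1/3 ✓
b·Ac: (-729/32300)·1615/972 + 137/300·245/548 = 1/6 ✓
b·c³: (-464/1275)·(-1/64) + (-729/32300)·6859/729 + 137/300·1 = 1/4 ✓
b·(c∘Ac): (-729/32300)·30685/8748 + 137/300·245/548 = 1/8 ✓
b·Ac²: (-729/32300)·(-1615/3888) + 137/300·355/2192 = 1/12 ✓
b·A²c: 137/300·25/274 = 1/24 ✓; 4 stages ⇒ order 4.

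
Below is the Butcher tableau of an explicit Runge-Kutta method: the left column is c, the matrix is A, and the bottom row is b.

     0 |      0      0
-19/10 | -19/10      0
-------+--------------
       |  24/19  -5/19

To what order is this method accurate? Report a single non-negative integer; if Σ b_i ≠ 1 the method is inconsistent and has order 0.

2

b = (24/19, -5/19)
c = (0, -19/10)
Σ b_i: 24/19·1 + (-5/19)·1 = 1 ✓
b·c: (-5/19)·(-19/10) = 1/2 ✓; 2 stages ⇒ order 2.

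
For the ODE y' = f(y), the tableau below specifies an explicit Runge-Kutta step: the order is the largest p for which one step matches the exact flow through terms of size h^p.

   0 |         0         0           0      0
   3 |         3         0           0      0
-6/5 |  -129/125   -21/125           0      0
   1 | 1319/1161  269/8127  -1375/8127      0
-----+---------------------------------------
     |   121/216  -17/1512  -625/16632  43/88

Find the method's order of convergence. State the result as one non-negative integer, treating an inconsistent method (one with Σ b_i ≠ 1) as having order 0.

4

b = (121/216, -17/1512, -625/16632, 43/88)
c = (0, 3, -6/5, 1)
Ac = (0, 0, -63/125, 13/43)
Σ b_i: 121/216·1 + (-17/1512)·1 + (-625/16632)·1 + 43/88·1 = 1 ✓
b·c: (-17/1512)·3 + (-625/16632)·(-6/5) + 43/88·1 = 1/2 ✓
b·c²: (-17/1512)·9 + (-625/16632)·36/25 + 43/88·1 = 1/3 ✓
b·Ac: (-625/16632)·(-63/125) + 43/88·13/43 = 1/6 ✓
b·c³: (-17/1512)·27 + (-625/16632)·(-216/125) + 43/88·1 = 1/4 ✓
b·(c∘Ac): (-625/16632)·378/625 + 43/88·13/43 = 1/8 ✓
b·Ac²: (-625/16632)·(-189/125) + 43/88·7/129 = 1/12 ✓
b·A²c: 43/88·11/129 = 1/24 ✓; 4 stages ⇒ order 4.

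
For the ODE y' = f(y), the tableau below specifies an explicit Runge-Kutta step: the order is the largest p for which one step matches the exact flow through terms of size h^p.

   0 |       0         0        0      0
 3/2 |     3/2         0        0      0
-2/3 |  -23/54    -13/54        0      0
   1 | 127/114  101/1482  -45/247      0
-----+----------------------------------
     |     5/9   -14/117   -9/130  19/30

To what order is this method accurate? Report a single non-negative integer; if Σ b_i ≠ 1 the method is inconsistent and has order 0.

b = (5/9, -14/117, -9/130, 19/30)
c = (0, 3/2, -2/3, 1)
Ac = (0, 0, -13/36, 17/76)
Σ b_i: 5/9·1 + (-14/117)·1 + (-9/130)·1 + 19/30·1 = 1 ✓
b·c: (-14/117)·3/2 + (-9/130)·(-2/3) + 19/30·1 = 1/2 ✓
b·c²: (-14/117)·9/4 + (-9/130)·4/9 + 19/30·1 = 1/3 ✓
b·Ac: (-9/130)·(-13/36) + 19/30·17/76 = 1/6 ✓
b·c³: (-14/117)·27/8 + (-9/130)·(-8/27) + 19/30·1 = 1/4 ✓
b·(c∘Ac): (-9/130)·13/54 + 19/30·17/76 = 1/8 ✓
b·Ac²: (-9/130)·(-13/24) + 19/30·11/152 = 1/12 ✓
b·A²c: 19/30·5/76 = 1/24 ✓; 4 stages ⇒ order 4.

4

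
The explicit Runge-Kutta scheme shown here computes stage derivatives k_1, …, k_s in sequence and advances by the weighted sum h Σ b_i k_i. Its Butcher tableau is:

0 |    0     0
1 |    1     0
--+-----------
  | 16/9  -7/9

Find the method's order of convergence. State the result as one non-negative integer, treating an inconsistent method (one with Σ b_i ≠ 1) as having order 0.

b = (16/9, -7/9)
c = (0, 1)
Σ b_i: 16/9·1 + (-7/9)·1 = 1 ✓
b·c: (-7/9)·1 = -7/9 ≠ 1/2 ⇒ order 1.

1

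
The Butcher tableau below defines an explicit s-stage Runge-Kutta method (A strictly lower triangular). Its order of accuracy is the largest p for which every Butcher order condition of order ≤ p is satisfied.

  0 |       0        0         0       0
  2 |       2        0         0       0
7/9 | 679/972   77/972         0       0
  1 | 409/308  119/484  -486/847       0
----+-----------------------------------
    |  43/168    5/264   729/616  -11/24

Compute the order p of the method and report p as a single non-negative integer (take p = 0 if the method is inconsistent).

b = (43/168, 5/264, 729/616, -11/24)
c = (0, 2, 7/9, 1)
Ac = (0, 0, 77/486, 1/22)
Σ b_i: 43/168·1 + 5/264·1 + 729/616·1 + (-11/24)·1 = 1 ✓
b·c: 5/264·2 + 729/616·7/9 + (-11/24)·1 = 1/2 ✓
b·c²: 5/264·4 + 729/616·49/81 + (-11/24)·1 = 1/3 ✓
b·Ac: 729/616·77/486 + (-11/24)·1/22 = 1/6 ✓
b·c³: 5/264·8 + 729/616·343/729 + (-11/24)·1 = 1/4 ✓
b·(c∘Ac): 729/616·539/4374 + (-11/24)·1/22 = 1/8 ✓
b·Ac²: 729/616·77/243 + (-11/24)·7/11 = 1/12 ✓
b·A²c: (-11/24)·(-1/11) = 1/24 ✓; 4 stages ⇒ order 4.

4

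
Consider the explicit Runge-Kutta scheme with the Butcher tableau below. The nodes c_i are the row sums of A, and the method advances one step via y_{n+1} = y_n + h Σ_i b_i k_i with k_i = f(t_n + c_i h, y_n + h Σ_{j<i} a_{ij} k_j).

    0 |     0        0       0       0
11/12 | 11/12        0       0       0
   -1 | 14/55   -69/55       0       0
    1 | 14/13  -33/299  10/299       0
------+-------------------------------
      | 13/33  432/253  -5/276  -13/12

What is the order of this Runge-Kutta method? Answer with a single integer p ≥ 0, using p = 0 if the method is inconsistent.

4

b = (13/33, 432/253, -5/276, -13/12)
c = (0, 11/12, -1, 1)
Ac = (0, 0, -23/20, -7/52)
Σ b_i: 13/33·1 + 432/253·1 + (-5/276)·1 + (-13/12)·1 = 1 ✓
b·c: 432/253·11/12 + (-5/276)·(-1) + (-13/12)·1 = 1/2 ✓
b·c²: 432/253·121/144 + (-5/276)·1 + (-13/12)·1 = 1/3 ✓
b·Ac: (-5/276)·(-23/20) + (-13/12)·(-7/52) = 1/6 ✓
b·c³: 432/253·1331/1728 + (-5/276)·(-1) + (-13/12)·1 = 1/4 ✓
b·(c∘Ac): (-5/276)·23/20 + (-13/12)·(-7/52) = 1/8 ✓
b·Ac²: (-5/276)·(-253/240) + (-13/12)·(-37/624) = 1/12 ✓
b·A²c: (-13/12)·(-1/26) = 1/24 ✓; 4 stages ⇒ order 4.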